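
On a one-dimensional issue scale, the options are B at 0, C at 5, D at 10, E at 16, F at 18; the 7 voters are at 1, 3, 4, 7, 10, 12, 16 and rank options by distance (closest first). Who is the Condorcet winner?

With single-peaked preferences on a line, the Condorcet winner is the candidate closest to the median voter.
The median voter (position 7) is closest to C at 5.
Check: C vs F — voters closer to C: 5 of 7.

C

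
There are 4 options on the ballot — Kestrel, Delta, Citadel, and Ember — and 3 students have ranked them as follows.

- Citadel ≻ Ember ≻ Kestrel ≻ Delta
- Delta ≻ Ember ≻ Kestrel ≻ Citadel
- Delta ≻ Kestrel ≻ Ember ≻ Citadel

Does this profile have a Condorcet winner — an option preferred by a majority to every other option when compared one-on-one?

Yes

Head-to-head results (3 voters total):
Kestrel vs Delta: Delta wins 2–1.
Kestrel vs Citadel: Kestrel wins 2–1.
Kestrel vs Ember: Ember wins 2–1.
Delta vs Citadel: Delta wins 2–1.
Delta vs Ember: Delta wins 2–1.
Citadel vs Ember: Ember wins 2–1.
Delta beats each rival — Kestrel (2–1), Citadel (2–1), Ember (2–1) — so Delta is the Condorcet winner.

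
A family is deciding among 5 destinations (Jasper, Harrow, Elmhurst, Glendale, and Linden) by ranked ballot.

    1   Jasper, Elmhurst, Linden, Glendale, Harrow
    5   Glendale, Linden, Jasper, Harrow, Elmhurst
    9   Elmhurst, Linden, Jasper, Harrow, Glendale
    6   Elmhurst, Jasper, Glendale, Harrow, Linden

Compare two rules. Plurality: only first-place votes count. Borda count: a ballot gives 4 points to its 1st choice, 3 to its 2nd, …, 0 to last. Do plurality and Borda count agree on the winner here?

Plurality first-place counts: Jasper 1, Harrow 0, Elmhurst 15, Glendale 5, Linden 0 → Elmhurst.
Borda totals: Jasper 50, Harrow 20, Elmhurst 63, Glendale 33, Linden 44 → Elmhurst.
The two rules agree on Elmhurst.

Yes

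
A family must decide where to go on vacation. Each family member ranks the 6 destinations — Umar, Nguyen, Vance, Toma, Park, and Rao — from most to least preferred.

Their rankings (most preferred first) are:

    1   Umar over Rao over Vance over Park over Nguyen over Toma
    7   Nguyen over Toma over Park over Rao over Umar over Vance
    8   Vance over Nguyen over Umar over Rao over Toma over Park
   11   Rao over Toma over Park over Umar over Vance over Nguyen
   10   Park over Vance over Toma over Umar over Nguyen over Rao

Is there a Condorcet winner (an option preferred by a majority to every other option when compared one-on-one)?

Head-to-head results (37 voters total):
Umar vs Nguyen: Umar wins 22–15.
Umar vs Vance: Umar wins 19–18.
Umar vs Toma: Toma wins 28–9.
Umar vs Park: Park wins 28–9.
Umar vs Rao: Umar wins 19–18.
Nguyen vs Vance: Vance wins 30–7.
Nguyen vs Toma: Toma wins 21–16.
Nguyen vs Park: Park wins 22–15.
Nguyen vs Rao: Nguyen wins 25–12.
Vance vs Toma: Vance wins 19–18.
Vance vs Park: Park wins 28–9.
Vance vs Rao: Rao wins 19–18.
Toma vs Park: Toma wins 26–11.
Toma vs Rao: Rao wins 20–17.
Park vs Rao: Rao wins 20–17.
No candidate beats all others: Umar beats Vance beats Toma beats Umar, a majority cycle.

No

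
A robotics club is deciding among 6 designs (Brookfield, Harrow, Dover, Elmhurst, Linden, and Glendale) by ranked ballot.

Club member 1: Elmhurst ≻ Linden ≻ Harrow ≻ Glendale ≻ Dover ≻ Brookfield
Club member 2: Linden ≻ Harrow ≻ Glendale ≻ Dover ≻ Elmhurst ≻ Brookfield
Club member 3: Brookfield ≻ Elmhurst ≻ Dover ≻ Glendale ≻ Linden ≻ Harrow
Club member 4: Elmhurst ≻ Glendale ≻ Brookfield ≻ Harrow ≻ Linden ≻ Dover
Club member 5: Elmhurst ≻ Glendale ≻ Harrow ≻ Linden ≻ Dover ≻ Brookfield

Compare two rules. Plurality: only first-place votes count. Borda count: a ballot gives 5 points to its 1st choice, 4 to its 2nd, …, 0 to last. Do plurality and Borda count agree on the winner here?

Plurality first-place counts: Brookfield 1, Harrow 0, Dover 0, Elmhurst 3, Linden 1, Glendale 0 → Elmhurst.
Borda totals: Brookfield 8, Harrow 12, Dover 7, Elmhurst 20, Linden 13, Glendale 15 → Elmhurst.
The two rules agree on Elmhurst.

Yes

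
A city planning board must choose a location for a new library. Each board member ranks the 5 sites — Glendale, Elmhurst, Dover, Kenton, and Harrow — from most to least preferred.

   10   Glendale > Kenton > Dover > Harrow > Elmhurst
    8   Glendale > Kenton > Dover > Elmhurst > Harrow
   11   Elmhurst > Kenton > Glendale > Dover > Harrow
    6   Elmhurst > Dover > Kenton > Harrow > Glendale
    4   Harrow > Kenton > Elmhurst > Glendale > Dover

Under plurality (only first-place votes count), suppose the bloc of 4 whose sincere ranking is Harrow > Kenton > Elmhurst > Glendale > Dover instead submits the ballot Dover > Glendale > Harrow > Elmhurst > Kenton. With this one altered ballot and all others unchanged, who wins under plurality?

Glendale

First-place totals with the altered ballot: Glendale 18, Elmhurst 17, Dover 4, Kenton 0, Harrow 0.
The winner is unchanged: still Glendale.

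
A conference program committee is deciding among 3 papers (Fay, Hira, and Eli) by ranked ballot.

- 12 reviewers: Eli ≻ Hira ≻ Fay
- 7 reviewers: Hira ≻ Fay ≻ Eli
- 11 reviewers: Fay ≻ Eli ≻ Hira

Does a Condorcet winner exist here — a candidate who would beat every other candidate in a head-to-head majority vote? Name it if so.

Head-to-head results (30 voters total):
Fay vs Hira: Hira wins 19–11.
Fay vs Eli: Fay wins 18–12.
Hira vs Eli: Eli wins 23–7.
No candidate beats all others: Fay beats Eli beats Hira beats Fay, a majority cycle.

There is no Condorcet winner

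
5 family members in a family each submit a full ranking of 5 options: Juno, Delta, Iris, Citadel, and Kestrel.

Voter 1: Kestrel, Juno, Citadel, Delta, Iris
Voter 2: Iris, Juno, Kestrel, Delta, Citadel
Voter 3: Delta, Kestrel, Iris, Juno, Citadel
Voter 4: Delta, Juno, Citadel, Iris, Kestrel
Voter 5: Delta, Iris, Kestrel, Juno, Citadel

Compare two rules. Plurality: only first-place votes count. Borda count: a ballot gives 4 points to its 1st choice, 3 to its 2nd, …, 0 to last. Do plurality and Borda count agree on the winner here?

Yes

Plurality first-place counts: Juno 0, Delta 3, Iris 1, Citadel 0, Kestrel 1 → Delta.
Borda totals: Juno 11, Delta 14, Iris 10, Citadel 4, Kestrel 11 → Delta.
The two rules agree on Delta.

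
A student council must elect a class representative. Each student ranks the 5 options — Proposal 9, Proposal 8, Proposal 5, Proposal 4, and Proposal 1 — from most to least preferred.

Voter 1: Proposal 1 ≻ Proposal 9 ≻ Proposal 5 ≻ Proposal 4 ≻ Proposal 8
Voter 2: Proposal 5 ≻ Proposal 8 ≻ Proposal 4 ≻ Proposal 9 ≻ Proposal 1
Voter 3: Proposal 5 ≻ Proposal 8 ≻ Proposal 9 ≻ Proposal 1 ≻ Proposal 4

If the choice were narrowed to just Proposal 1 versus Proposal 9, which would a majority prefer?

Ballots ranking Proposal 1 above Proposal 9: 1.
Ballots ranking Proposal 9 above Proposal 1: 2.
Proposal 9 wins the head-to-head, 2–1.

Proposal 9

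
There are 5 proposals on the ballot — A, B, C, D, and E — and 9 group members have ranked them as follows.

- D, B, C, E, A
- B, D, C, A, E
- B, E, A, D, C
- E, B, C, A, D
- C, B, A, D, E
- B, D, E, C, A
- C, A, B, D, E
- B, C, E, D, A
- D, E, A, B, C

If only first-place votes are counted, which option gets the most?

B

First-place vote totals:
  A: 0
  B: 4
  C: 2
  D: 2
  E: 1
B has the most first-place votes.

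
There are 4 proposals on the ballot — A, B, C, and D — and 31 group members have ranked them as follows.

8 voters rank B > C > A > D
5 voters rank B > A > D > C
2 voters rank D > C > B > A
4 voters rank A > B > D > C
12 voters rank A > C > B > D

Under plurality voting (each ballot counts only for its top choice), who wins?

First-place vote totals:
  A: 16
  B: 13
  C: 0
  D: 2
A has the most first-place votes.

A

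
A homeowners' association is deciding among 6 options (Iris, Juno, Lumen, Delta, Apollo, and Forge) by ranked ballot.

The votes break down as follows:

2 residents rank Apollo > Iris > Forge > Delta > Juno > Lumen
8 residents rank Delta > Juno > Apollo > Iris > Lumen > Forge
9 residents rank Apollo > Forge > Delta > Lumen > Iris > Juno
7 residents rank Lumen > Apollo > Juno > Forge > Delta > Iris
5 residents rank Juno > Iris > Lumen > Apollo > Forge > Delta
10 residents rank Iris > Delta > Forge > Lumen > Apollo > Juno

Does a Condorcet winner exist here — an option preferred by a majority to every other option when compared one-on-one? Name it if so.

None — there is no Condorcet winner

Head-to-head results (41 voters total):
Iris vs Juno: Iris wins 21–20.
Iris vs Lumen: Iris wins 25–16.
Iris vs Delta: Delta wins 24–17.
Iris vs Apollo: Apollo wins 26–15.
Iris vs Forge: Iris wins 25–16.
Juno vs Lumen: Lumen wins 26–15.
Juno vs Delta: Delta wins 29–12.
Juno vs Apollo: Apollo wins 28–13.
Juno vs Forge: Forge wins 21–20.
Lumen vs Delta: Delta wins 29–12.
Lumen vs Apollo: Lumen wins 22–19.
Lumen vs Forge: Forge wins 21–20.
Delta vs Apollo: Apollo wins 23–18.
Delta vs Forge: Forge wins 23–18.
Apollo vs Forge: Apollo wins 31–10.
No candidate beats all others: Iris beats Lumen beats Apollo beats Iris, a majority cycle.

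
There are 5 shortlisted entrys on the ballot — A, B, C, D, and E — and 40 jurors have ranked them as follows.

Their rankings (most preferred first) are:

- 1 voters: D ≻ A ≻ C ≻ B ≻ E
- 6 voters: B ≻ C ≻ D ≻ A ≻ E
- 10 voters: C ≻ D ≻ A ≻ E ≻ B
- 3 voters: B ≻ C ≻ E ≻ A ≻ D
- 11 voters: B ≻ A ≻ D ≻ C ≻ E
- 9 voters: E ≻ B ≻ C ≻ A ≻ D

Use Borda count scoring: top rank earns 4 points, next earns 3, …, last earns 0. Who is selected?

B

Borda scores:
  A: 3 + 6·1 + 10·2 + 3·1 + 11·3 + 9·1 = 74
  B: 1 + 6·4 + 10·0 + 3·4 + 11·4 + 9·3 = 108
  C: 2 + 6·3 + 10·4 + 3·3 + 11·1 + 9·2 = 98
  D: 4 + 6·2 + 10·3 + 3·0 + 11·2 + 9·0 = 68
  E: 0 + 6·0 + 10·1 + 3·2 + 11·0 + 9·4 = 52
B has the highest total.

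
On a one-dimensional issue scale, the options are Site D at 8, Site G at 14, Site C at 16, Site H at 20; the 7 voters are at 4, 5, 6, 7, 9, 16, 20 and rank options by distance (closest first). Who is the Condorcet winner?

Site D

With single-peaked preferences on a line, the Condorcet winner is the candidate closest to the median voter.
The median voter (position 7) is closest to Site D at 8.
Check: Site D vs Site G — voters closer to Site D: 5 of 7.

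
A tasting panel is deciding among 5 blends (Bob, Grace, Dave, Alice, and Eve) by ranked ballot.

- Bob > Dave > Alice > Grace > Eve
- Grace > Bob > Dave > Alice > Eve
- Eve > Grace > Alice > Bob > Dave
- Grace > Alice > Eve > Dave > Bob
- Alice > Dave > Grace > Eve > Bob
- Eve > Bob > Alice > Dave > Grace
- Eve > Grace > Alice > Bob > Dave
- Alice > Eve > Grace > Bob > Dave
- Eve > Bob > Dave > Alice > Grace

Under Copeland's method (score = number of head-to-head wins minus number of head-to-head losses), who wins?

Alice

Pairwise results:
  Bob vs Grace: Grace wins 6–3.
  Bob vs Dave: Bob wins 7–2.
  Bob vs Alice: Alice wins 5–4.
  Bob vs Eve: Eve wins 7–2.
  Grace vs Dave: Grace wins 5–4.
  Grace vs Alice: Alice wins 5–4.
  Grace vs Eve: Eve wins 5–4.
  Dave vs Alice: Alice wins 6–3.
  Dave vs Eve: Eve wins 6–3.
  Alice vs Eve: Alice wins 5–4.
Copeland scores (wins − losses):
  Bob: 1 − 3 = -2
  Grace: 2 − 2 = 0
  Dave: 0 − 4 = -4
  Alice: 4 − 0 = 4
  Eve: 3 − 1 = 2
Alice has the best Copeland score.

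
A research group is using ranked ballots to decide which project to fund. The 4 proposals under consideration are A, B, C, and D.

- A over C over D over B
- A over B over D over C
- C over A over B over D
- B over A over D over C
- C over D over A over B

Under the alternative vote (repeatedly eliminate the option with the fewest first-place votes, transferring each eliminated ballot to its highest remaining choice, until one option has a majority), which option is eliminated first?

D

Round 1: A 2, C 2, B 1, D 0. D has the fewest and is eliminated.
Round 2: A 2, C 2, B 1. B has the fewest and is eliminated.
Round 3: A 3, C 2. A has a majority.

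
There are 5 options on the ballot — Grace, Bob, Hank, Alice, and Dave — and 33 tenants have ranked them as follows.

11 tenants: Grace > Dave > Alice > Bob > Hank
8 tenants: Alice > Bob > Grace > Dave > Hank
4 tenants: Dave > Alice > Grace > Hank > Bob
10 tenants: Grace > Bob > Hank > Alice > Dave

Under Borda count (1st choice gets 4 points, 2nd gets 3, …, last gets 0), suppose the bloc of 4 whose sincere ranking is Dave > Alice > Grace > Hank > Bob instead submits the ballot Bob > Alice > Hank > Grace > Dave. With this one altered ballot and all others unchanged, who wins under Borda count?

Grace

Borda totals with the altered ballot: Grace 104, Bob 81, Hank 28, Alice 76, Dave 41.
The winner is unchanged: still Grace.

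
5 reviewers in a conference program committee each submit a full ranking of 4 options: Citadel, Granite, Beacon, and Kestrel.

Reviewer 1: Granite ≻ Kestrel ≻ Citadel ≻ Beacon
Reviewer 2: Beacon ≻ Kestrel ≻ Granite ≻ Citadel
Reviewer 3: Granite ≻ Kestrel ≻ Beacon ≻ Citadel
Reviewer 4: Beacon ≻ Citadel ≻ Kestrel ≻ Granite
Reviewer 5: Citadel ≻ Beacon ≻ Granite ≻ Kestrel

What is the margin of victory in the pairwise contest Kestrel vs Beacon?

Ballots ranking Kestrel above Beacon: 2.
Ballots ranking Beacon above Kestrel: 3.
Beacon wins 3–2, a margin of 1.

1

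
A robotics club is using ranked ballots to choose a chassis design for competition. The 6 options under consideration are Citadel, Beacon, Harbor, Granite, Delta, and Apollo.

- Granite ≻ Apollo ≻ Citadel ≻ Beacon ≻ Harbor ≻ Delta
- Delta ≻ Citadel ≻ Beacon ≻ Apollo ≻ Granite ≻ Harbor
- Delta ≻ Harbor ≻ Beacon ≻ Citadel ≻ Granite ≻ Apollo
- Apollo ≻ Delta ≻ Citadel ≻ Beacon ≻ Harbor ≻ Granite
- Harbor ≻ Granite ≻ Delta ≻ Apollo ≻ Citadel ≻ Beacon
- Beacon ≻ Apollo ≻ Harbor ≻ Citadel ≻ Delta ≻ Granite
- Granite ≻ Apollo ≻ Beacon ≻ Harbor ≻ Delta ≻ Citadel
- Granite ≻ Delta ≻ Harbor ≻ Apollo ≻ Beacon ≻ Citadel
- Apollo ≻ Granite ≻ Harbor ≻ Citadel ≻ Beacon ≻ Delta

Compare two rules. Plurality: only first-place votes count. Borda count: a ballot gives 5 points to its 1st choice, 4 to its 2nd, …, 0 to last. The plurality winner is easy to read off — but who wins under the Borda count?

Plurality first-place counts: Citadel 0, Beacon 1, Harbor 1, Granite 3, Delta 2, Apollo 2 → Granite.
Borda totals: Citadel 17, Beacon 20, Harbor 22, Granite 25, Delta 23, Apollo 28 → Apollo.

Apollo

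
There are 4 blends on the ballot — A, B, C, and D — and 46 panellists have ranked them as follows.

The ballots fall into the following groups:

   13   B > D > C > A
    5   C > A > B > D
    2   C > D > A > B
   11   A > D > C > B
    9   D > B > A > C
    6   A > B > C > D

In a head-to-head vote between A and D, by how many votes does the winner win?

Ballots ranking A above D: 5+11+6 = 22.
Ballots ranking D above A: 13+2+9 = 24.
D wins 24–22, a margin of 2.

2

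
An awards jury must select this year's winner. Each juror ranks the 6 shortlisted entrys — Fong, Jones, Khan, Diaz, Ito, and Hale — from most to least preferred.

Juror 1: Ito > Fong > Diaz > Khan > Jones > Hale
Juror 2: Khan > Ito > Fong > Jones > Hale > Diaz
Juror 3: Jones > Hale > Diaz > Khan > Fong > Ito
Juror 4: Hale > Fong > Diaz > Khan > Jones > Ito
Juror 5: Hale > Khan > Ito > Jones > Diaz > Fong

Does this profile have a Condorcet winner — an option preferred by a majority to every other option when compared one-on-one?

Head-to-head results (5 voters total):
Fong vs Jones: Fong wins 3–2.
Fong vs Khan: Khan wins 3–2.
Fong vs Diaz: Fong wins 3–2.
Fong vs Ito: Ito wins 3–2.
Fong vs Hale: Hale wins 3–2.
Jones vs Khan: Khan wins 4–1.
Jones vs Diaz: Jones wins 3–2.
Jones vs Ito: Ito wins 3–2.
Jones vs Hale: Jones wins 3–2.
Khan vs Diaz: Diaz wins 3–2.
Khan vs Ito: Khan wins 4–1.
Khan vs Hale: Hale wins 3–2.
Diaz vs Ito: Ito wins 3–2.
Diaz vs Hale: Hale wins 4–1.
Ito vs Hale: Hale wins 3–2.
No candidate beats all others: Fong beats Jones beats Hale beats Fong, a majority cycle.

No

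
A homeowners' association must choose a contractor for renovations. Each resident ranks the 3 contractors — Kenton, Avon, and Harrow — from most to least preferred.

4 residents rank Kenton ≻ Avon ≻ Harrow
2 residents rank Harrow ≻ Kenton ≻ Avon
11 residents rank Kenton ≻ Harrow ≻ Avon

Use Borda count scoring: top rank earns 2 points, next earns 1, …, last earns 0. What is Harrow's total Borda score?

15

Borda scores:
  Kenton: 4·2 + 2·1 + 11·2 = 32
  Avon: 4·1 + 2·0 + 11·0 = 4
  Harrow: 4·0 + 2·2 + 11·1 = 15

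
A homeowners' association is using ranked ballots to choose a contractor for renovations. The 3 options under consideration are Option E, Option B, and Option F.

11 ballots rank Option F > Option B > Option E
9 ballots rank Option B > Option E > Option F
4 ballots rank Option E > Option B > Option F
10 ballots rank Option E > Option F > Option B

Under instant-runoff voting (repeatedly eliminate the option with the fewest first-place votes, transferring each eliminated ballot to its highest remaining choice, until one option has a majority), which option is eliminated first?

Round 1: Option E 14, Option F 11, Option B 9. Option B has the fewest and is eliminated.
Round 2: Option E 23, Option F 11. Option E has a majority.

Option B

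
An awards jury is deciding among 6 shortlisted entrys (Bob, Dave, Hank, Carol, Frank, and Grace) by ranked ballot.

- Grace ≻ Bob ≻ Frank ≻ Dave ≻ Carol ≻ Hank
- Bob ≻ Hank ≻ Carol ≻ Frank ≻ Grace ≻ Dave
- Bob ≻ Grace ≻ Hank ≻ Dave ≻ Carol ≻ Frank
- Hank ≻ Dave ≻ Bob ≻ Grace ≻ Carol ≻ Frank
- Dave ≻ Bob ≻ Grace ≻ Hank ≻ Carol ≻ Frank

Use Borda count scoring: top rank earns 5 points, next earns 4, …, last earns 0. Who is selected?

Borda scores:
  Bob: 4 + 5 + 5 + 3 + 4 = 21
  Dave: 2 + 0 + 2 + 4 + 5 = 13
  Hank: 0 + 4 + 3 + 5 + 2 = 14
  Carol: 1 + 3 + 1 + 1 + 1 = 7
  Frank: 3 + 2 + 0 + 0 + 0 = 5
  Grace: 5 + 1 + 4 + 2 + 3 = 15
Bob has the highest total.

Bob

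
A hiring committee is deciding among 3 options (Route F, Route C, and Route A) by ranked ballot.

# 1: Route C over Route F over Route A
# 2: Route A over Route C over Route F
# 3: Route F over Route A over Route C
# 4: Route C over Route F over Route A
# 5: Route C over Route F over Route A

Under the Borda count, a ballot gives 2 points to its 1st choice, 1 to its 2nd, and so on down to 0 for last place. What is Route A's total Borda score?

3

Borda scores:
  Route F: 1 + 0 + 2 + 1 + 1 = 5
  Route C: 2 + 1 + 0 + 2 + 2 = 7
  Route A: 0 + 2 + 1 + 0 + 0 = 3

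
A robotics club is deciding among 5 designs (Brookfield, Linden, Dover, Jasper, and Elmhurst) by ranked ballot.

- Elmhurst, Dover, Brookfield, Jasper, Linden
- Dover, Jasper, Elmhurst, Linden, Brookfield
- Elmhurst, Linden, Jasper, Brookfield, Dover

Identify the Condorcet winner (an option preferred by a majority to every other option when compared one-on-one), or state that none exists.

Elmhurst

Head-to-head results (3 voters total):
Brookfield vs Linden: Linden wins 2–1.
Brookfield vs Dover: Dover wins 2–1.
Brookfield vs Jasper: Jasper wins 2–1.
Brookfield vs Elmhurst: Elmhurst wins 3–0.
Linden vs Dover: Dover wins 2–1.
Linden vs Jasper: Jasper wins 2–1.
Linden vs Elmhurst: Elmhurst wins 3–0.
Dover vs Jasper: Dover wins 2–1.
Dover vs Elmhurst: Elmhurst wins 2–1.
Jasper vs Elmhurst: Elmhurst wins 2–1.
Elmhurst beats each rival — Brookfield (3–0), Linden (3–0), Dover (2–1), Jasper (2–1) — so Elmhurst is the Condorcet winner.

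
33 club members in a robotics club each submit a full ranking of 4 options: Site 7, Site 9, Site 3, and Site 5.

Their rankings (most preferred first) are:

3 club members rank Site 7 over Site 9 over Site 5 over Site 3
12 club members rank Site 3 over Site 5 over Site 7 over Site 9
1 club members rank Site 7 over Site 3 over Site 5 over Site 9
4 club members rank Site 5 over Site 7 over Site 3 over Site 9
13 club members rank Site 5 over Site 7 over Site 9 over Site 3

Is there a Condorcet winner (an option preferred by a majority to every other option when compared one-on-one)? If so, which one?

Head-to-head results (33 voters total):
Site 7 vs Site 9: Site 7 wins 33–0.
Site 7 vs Site 3: Site 7 wins 21–12.
Site 7 vs Site 5: Site 5 wins 29–4.
Site 9 vs Site 3: Site 3 wins 17–16.
Site 9 vs Site 5: Site 5 wins 30–3.
Site 3 vs Site 5: Site 5 wins 20–13.
Site 5 beats each rival — Site 7 (29–4), Site 9 (30–3), Site 3 (20–13) — so Site 5 is the Condorcet winner.

Site 5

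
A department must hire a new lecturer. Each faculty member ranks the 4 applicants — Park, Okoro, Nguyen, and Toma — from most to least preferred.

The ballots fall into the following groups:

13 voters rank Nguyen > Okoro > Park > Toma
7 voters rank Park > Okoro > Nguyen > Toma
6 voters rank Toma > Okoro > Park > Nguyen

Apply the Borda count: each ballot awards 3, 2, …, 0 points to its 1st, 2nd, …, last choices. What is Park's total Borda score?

40

Borda scores:
  Park: 13·1 + 7·3 + 6·1 = 40
  Okoro: 13·2 + 7·2 + 6·2 = 52
  Nguyen: 13·3 + 7·1 + 6·0 = 46
  Toma: 13·0 + 7·0 + 6·3 = 18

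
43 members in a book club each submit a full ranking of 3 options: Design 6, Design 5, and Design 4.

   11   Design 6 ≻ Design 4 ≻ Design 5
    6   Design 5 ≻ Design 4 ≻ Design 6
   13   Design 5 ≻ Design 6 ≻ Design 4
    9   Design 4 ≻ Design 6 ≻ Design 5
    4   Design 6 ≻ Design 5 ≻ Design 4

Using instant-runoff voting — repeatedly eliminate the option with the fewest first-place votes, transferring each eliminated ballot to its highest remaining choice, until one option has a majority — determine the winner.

Design 6

Round 1: Design 5 19, Design 6 15, Design 4 9. Design 4 has the fewest and is eliminated.
Round 2: Design 6 24, Design 5 19. Design 6 has a majority.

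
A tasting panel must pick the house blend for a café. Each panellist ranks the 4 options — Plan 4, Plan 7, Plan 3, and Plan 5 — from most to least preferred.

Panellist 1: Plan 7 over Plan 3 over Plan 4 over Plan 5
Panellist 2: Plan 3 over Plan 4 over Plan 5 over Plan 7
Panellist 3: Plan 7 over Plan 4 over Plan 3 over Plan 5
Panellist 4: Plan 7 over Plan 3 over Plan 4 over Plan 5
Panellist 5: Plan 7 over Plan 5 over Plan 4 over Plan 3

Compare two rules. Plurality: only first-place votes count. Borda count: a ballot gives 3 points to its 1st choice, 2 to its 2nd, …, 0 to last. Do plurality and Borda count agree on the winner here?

Plurality first-place counts: Plan 4 0, Plan 7 4, Plan 3 1, Plan 5 0 → Plan 7.
Borda totals: Plan 4 7, Plan 7 12, Plan 3 8, Plan 5 3 → Plan 7.
The two rules agree on Plan 7.

Yes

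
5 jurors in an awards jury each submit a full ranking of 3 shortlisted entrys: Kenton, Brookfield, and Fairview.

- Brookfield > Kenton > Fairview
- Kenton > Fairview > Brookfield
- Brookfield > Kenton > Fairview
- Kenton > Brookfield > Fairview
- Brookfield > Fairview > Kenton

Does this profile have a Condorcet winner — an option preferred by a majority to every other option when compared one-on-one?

Head-to-head results (5 voters total):
Kenton vs Brookfield: Brookfield wins 3–2.
Kenton vs Fairview: Kenton wins 4–1.
Brookfield vs Fairview: Brookfield wins 4–1.
Brookfield beats each rival — Kenton (3–2), Fairview (4–1) — so Brookfield is the Condorcet winner.

Yes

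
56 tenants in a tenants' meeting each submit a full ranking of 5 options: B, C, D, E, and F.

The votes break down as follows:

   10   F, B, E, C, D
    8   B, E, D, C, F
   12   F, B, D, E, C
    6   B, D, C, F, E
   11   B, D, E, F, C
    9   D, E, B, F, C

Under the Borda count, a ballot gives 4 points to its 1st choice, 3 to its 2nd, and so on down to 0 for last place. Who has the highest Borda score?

B

Borda scores:
  B: 10·3 + 8·4 + 12·3 + 6·4 + 11·4 + 9·2 = 184
  C: 10·1 + 8·1 + 12·0 + 6·2 + 11·0 + 9·0 = 30
  D: 10·0 + 8·2 + 12·2 + 6·3 + 11·3 + 9·4 = 127
  E: 10·2 + 8·3 + 12·1 + 6·0 + 11·2 + 9·3 = 105
  F: 10·4 + 8·0 + 12·4 + 6·1 + 11·1 + 9·1 = 114
B has the highest total.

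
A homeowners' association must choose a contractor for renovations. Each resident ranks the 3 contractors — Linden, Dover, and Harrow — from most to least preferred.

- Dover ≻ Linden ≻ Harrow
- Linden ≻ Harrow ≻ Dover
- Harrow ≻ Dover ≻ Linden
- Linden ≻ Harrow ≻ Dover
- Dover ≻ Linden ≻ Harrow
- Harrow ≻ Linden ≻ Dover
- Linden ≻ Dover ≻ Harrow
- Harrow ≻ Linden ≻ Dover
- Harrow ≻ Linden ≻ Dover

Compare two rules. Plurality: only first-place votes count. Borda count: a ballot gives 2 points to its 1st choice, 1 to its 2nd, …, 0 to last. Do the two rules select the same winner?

Plurality first-place counts: Linden 3, Dover 2, Harrow 4 → Harrow.
Borda totals: Linden 11, Dover 6, Harrow 10 → Linden.
The two rules disagree: plurality picks Harrow, Borda picks Linden.

No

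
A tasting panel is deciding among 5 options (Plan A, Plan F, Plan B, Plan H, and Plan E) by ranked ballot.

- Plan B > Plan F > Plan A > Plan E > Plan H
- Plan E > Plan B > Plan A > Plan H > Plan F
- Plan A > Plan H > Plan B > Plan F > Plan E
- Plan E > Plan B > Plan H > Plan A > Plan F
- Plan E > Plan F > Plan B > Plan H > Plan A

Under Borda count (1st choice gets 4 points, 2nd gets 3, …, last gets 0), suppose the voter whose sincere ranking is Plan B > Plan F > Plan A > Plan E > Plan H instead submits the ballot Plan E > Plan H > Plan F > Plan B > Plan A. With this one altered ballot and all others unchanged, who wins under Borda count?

Plan E

Borda totals with the altered ballot: Plan A 7, Plan F 6, Plan B 11, Plan H 10, Plan E 16.
The switch changes the winner from Plan B to Plan E.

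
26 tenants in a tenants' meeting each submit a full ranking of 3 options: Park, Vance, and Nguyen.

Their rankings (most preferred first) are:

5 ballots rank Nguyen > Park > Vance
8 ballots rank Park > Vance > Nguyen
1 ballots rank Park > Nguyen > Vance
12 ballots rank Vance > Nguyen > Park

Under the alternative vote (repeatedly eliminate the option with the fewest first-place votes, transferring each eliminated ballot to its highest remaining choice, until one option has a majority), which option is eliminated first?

Round 1: Vance 12, Park 9, Nguyen 5. Nguyen has the fewest and is eliminated.
Round 2: Park 14, Vance 12. Park has a majority.

Nguyen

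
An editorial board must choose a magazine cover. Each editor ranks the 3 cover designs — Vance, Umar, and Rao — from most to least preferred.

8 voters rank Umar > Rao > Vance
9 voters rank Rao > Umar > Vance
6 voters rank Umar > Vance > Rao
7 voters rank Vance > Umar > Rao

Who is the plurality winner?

First-place vote totals:
  Vance: 7
  Umar: 14
  Rao: 9
Umar has the most first-place votes.

Umar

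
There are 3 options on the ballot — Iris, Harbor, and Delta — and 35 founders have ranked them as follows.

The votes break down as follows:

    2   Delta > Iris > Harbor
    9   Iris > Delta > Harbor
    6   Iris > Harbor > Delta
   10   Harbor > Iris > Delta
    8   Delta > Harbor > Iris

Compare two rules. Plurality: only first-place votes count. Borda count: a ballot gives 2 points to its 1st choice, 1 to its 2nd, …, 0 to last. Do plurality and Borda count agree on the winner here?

Yes

Plurality first-place counts: Iris 15, Harbor 10, Delta 10 → Iris.
Borda totals: Iris 42, Harbor 34, Delta 29 → Iris.
The two rules agree on Iris.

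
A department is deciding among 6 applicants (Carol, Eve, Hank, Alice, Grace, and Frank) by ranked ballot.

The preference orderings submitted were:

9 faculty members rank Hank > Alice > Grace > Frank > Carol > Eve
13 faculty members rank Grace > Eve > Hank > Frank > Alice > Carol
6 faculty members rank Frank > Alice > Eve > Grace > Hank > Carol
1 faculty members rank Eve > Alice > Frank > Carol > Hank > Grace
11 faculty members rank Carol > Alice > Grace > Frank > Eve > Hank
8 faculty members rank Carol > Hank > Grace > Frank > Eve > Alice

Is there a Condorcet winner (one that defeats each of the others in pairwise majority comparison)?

Head-to-head results (48 voters total):
Carol vs Eve: Carol wins 28–20.
Carol vs Hank: Hank wins 28–20.
Carol vs Alice: Alice wins 29–19.
Carol vs Grace: Grace wins 28–20.
Carol vs Frank: Frank wins 29–19.
Eve vs Hank: Eve wins 31–17.
Eve vs Alice: Alice wins 26–22.
Eve vs Grace: Grace wins 41–7.
Eve vs Frank: Frank wins 34–14.
Hank vs Alice: Hank wins 30–18.
Hank vs Grace: Grace wins 30–18.
Hank vs Frank: Hank wins 30–18.
Alice vs Grace: Alice wins 27–21.
Alice vs Frank: Frank wins 27–21.
Grace vs Frank: Grace wins 41–7.
No candidate beats all others: Carol beats Eve beats Hank beats Carol, a majority cycle.

No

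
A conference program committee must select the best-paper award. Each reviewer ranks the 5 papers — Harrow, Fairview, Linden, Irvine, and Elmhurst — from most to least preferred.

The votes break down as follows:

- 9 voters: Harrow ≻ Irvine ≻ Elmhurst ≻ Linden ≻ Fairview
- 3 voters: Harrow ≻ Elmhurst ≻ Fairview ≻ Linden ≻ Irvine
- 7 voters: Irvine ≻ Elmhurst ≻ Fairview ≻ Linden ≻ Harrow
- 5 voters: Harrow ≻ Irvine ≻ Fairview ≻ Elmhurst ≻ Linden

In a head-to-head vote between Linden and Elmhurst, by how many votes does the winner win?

24

Ballots ranking Linden above Elmhurst: 0.
Ballots ranking Elmhurst above Linden: 9+3+7+5 = 24.
Elmhurst wins 24–0, a margin of 24.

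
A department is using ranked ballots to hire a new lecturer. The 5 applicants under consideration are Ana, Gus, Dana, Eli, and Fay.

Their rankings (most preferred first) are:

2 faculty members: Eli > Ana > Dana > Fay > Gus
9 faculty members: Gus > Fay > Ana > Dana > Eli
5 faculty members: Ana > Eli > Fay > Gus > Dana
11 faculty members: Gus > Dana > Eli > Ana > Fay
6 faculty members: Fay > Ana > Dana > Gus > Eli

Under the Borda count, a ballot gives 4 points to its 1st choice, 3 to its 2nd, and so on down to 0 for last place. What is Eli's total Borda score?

45

Borda scores:
  Ana: 2·3 + 9·2 + 5·4 + 11·1 + 6·3 = 73
  Gus: 2·0 + 9·4 + 5·1 + 11·4 + 6·1 = 91
  Dana: 2·2 + 9·1 + 5·0 + 11·3 + 6·2 = 58
  Eli: 2·4 + 9·0 + 5·3 + 11·2 + 6·0 = 45
  Fay: 2·1 + 9·3 + 5·2 + 11·0 + 6·4 = 63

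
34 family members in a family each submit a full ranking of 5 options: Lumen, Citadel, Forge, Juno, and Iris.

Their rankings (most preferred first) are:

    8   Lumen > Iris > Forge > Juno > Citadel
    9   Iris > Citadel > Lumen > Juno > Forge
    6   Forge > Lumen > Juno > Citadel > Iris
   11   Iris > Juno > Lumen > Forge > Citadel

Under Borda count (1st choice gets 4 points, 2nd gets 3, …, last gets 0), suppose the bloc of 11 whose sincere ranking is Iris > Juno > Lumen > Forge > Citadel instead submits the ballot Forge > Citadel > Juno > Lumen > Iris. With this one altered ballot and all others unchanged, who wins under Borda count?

Borda totals with the altered ballot: Lumen 79, Citadel 66, Forge 84, Juno 51, Iris 60.
The switch changes the winner from Iris to Forge.

Forge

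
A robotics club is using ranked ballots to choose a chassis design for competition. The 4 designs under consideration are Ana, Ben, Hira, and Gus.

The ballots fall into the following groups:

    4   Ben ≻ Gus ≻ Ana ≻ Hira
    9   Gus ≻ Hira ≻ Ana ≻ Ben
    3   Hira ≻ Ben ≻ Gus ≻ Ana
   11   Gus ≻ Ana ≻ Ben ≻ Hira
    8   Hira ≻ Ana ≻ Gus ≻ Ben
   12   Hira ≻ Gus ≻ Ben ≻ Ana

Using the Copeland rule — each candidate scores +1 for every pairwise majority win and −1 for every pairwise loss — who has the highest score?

Pairwise results:
  Ana vs Ben: Ana wins 28–19.
  Ana vs Hira: Hira wins 32–15.
  Ana vs Gus: Gus wins 39–8.
  Ben vs Hira: Hira wins 32–15.
  Ben vs Gus: Gus wins 40–7.
  Hira vs Gus: Gus wins 24–23.
Copeland scores (wins − losses):
  Ana: 1 − 2 = -1
  Ben: 0 − 3 = -3
  Hira: 2 − 1 = 1
  Gus: 3 − 0 = 3
Gus has the best Copeland score.

Gus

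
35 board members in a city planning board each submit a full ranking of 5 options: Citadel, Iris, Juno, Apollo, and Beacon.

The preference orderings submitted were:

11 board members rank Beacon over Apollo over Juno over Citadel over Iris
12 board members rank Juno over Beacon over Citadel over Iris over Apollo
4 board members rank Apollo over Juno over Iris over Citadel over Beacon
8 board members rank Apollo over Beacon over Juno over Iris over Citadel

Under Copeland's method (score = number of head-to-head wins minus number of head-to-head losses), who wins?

Pairwise results:
  Citadel vs Iris: Citadel wins 23–12.
  Citadel vs Juno: Juno wins 35–0.
  Citadel vs Apollo: Apollo wins 23–12.
  Citadel vs Beacon: Beacon wins 31–4.
  Iris vs Juno: Juno wins 35–0.
  Iris vs Apollo: Apollo wins 23–12.
  Iris vs Beacon: Beacon wins 31–4.
  Juno vs Apollo: Apollo wins 23–12.
  Juno vs Beacon: Beacon wins 19–16.
  Apollo vs Beacon: Beacon wins 23–12.
Copeland scores (wins − losses):
  Citadel: 1 − 3 = -2
  Iris: 0 − 4 = -4
  Juno: 2 − 2 = 0
  Apollo: 3 − 1 = 2
  Beacon: 4 − 0 = 4
Beacon has the best Copeland score.

Beacon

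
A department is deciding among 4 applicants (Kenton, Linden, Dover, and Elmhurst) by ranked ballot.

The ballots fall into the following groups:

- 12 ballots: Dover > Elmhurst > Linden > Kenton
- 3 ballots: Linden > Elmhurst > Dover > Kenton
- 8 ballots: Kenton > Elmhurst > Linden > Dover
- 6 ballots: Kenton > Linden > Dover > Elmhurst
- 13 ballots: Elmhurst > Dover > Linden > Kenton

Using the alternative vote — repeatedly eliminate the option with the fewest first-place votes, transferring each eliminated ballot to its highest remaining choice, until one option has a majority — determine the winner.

Elmhurst

Round 1: Kenton 14, Elmhurst 13, Dover 12, Linden 3. Linden has the fewest and is eliminated.
Round 2: Elmhurst 16, Kenton 14, Dover 12. Dover has the fewest and is eliminated.
Round 3: Elmhurst 28, Kenton 14. Elmhurst has a majority.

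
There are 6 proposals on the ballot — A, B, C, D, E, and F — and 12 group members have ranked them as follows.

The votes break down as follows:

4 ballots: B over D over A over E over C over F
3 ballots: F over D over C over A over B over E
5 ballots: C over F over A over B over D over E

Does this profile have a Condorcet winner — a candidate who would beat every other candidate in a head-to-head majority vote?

Head-to-head results (12 voters total):
A vs B: A wins 8–4.
A vs C: C wins 8–4.
A vs D: D wins 7–5.
A vs E: A wins 12–0.
A vs F: F wins 8–4.
B vs C: C wins 8–4.
B vs D: B wins 9–3.
B vs E: B wins 12–0.
B vs F: F wins 8–4.
C vs D: D wins 7–5.
C vs E: C wins 8–4.
C vs F: C wins 9–3.
D vs E: D wins 12–0.
D vs F: F wins 8–4.
E vs F: F wins 8–4.
No candidate beats all others: A beats B beats D beats A, a majority cycle.

No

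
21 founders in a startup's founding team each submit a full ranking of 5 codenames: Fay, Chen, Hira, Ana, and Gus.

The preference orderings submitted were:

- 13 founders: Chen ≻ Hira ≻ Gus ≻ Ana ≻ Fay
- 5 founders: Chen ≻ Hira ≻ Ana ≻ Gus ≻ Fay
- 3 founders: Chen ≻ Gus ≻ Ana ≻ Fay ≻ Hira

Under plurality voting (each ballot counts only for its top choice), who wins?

Chen

First-place vote totals:
  Fay: 0
  Chen: 21
  Hira: 0
  Ana: 0
  Gus: 0
Chen has the most first-place votes.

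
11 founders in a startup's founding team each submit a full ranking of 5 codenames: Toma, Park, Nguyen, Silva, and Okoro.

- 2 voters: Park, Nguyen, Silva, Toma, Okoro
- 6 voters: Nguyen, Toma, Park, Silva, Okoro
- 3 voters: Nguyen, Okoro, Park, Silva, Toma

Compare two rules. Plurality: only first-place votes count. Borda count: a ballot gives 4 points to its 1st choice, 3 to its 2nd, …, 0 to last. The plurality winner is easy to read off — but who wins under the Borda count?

Nguyen

Plurality first-place counts: Toma 0, Park 2, Nguyen 9, Silva 0, Okoro 0 → Nguyen.
Borda totals: Toma 20, Park 26, Nguyen 42, Silva 13, Okoro 9 → Nguyen.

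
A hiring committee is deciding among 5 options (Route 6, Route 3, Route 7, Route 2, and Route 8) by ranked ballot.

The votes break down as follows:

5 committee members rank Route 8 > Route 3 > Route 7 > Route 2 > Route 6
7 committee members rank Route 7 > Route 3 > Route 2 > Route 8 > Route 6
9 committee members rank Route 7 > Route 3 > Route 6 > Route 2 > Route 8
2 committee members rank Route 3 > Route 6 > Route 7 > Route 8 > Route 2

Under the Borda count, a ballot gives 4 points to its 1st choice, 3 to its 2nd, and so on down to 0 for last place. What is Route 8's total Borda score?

Borda scores:
  Route 6: 5·0 + 7·0 + 9·2 + 2·3 = 24
  Route 3: 5·3 + 7·3 + 9·3 + 2·4 = 71
  Route 7: 5·2 + 7·4 + 9·4 + 2·2 = 78
  Route 2: 5·1 + 7·2 + 9·1 + 2·0 = 28
  Route 8: 5·4 + 7·1 + 9·0 + 2·1 = 29

29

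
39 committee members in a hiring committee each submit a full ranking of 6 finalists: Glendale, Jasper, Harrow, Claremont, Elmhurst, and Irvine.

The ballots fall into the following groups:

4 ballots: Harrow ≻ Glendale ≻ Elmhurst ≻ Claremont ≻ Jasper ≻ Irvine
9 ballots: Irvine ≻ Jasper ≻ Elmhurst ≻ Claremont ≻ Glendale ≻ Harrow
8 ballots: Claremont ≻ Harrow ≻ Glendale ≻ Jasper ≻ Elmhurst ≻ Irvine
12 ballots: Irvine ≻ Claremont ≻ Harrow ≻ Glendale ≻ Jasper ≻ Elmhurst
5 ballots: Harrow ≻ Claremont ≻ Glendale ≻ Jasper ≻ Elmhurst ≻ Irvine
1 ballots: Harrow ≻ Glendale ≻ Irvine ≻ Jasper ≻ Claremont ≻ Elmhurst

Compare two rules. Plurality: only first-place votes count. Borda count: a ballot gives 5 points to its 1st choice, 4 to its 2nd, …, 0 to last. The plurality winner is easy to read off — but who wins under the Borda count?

Claremont

Plurality first-place counts: Glendale 0, Jasper 0, Harrow 10, Claremont 8, Elmhurst 0, Irvine 21 → Irvine.
Borda totals: Glendale 92, Jasper 80, Harrow 118, Claremont 135, Elmhurst 52, Irvine 108 → Claremont.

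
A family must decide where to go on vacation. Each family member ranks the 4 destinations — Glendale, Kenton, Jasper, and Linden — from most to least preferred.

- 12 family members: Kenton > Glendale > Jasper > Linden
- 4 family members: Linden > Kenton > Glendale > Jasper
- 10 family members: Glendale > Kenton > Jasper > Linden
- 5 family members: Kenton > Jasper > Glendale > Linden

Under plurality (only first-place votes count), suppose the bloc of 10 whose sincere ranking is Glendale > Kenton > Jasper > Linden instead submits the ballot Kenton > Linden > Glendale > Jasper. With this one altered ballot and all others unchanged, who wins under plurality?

First-place totals with the altered ballot: Glendale 0, Kenton 27, Jasper 0, Linden 4.
The winner is unchanged: still Kenton.

Kenton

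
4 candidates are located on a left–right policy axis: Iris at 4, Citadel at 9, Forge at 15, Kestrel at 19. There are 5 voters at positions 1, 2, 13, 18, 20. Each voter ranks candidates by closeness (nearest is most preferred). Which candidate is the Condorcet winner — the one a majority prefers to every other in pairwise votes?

Forge

With single-peaked preferences on a line, the Condorcet winner is the candidate closest to the median voter.
The median voter (position 13) is closest to Forge at 15.
Check: Forge vs Iris — voters closer to Forge: 3 of 5.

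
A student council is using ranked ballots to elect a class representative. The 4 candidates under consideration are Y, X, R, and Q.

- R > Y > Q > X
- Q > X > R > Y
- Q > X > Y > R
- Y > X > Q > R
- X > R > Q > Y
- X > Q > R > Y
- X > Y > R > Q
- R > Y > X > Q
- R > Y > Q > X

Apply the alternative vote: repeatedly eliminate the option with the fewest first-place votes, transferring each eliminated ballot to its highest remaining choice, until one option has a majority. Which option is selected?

Round 1: X 3, R 3, Q 2, Y 1. Y has the fewest and is eliminated.
Round 2: X 4, R 3, Q 2. Q has the fewest and is eliminated.
Round 3: X 6, R 3. X has a majority.

X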